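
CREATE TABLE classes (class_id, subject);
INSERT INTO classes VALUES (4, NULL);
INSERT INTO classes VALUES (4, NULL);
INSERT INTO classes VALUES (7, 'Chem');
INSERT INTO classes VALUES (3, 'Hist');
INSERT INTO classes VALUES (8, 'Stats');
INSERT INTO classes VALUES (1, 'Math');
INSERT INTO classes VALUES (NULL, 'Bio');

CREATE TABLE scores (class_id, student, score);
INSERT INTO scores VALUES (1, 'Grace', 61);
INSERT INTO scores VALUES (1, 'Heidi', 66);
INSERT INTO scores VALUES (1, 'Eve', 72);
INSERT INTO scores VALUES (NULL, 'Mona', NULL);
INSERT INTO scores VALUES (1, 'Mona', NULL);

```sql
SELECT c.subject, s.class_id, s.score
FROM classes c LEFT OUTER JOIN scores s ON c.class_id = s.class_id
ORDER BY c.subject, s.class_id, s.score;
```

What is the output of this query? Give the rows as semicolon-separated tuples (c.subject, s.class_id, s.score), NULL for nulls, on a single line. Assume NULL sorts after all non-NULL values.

LEFT JOIN keeps every row from `classes`; unmatched rows get NULL for `scores`'s columns.
Matching on c.class_id = s.class_id. A NULL in a compared column never satisfies the condition.
Matched pairs: 4; unmatched c rows kept: 6.

(Bio, NULL, NULL); (Chem, NULL, NULL); (Hist, NULL, NULL); (Math, 1, 61); (Math, 1, 66); (Math, 1, 72); (Math, 1, NULL); (Stats, NULL, NULL); (NULL, NULL, NULL); (NULL, NULL, NULL)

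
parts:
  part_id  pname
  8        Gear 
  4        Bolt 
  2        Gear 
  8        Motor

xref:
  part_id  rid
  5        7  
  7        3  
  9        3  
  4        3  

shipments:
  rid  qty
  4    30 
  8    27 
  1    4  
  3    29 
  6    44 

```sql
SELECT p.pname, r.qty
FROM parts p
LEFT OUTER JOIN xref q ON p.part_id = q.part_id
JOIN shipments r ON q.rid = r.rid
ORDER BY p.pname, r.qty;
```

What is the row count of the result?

1

Step 1 — p LEFT JOIN q on part_id → 4 row(s).
Then INNER JOIN `shipments r` on rid: keep only rows whose q.rid appears in r.
Result: 1 row(s).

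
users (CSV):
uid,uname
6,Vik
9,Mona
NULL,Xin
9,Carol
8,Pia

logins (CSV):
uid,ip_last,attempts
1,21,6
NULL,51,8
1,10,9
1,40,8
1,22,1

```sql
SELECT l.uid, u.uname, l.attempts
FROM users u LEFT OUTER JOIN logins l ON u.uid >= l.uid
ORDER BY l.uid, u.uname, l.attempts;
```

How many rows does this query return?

17

LEFT JOIN keeps every row from `users`; unmatched rows get NULL for `logins`'s columns.
Matching on u.uid >= l.uid. A NULL in a compared column never satisfies the condition.
- u row (uid=6): matches 4 l row(s) → 4 output row(s).
- u row (uid=9): matches 4 l row(s) → 4 output row(s).
- u row (uid=NULL): no match → kept, l columns NULL.
- u row (uid=9): matches 4 l row(s) → 4 output row(s).
- u row (uid=8): matches 4 l row(s) → 4 output row(s).
Total: 16 matched + 1 padded = 17 rows.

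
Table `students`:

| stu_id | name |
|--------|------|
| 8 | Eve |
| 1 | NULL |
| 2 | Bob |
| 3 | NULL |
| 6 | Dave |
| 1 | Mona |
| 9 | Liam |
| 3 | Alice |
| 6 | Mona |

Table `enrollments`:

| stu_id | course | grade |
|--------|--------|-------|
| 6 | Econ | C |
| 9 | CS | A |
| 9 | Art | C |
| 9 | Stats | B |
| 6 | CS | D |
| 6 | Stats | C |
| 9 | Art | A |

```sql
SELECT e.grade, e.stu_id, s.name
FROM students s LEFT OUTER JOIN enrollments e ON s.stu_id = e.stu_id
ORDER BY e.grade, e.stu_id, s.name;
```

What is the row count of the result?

16

LEFT JOIN keeps every row from `students`; unmatched rows get NULL for `enrollments`'s columns.
Matching on s.stu_id = e.stu_id.
Matched pairs: 10; unmatched s rows kept: 6.
Total: 10 matched + 6 padded = 16 rows.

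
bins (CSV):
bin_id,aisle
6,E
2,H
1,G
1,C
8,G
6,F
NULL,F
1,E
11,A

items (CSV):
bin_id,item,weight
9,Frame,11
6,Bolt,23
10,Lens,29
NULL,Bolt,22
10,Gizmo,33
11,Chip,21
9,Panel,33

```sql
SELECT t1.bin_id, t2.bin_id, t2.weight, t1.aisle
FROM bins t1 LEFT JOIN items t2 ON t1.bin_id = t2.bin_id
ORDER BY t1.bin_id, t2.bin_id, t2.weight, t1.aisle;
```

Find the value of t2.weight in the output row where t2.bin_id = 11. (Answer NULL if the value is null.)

LEFT JOIN keeps every row from `bins`; unmatched rows get NULL for `items`'s columns.
Matching on t1.bin_id = t2.bin_id. A NULL in a compared column never satisfies the condition.
Matched pairs: 3; unmatched t1 rows kept: 6.

21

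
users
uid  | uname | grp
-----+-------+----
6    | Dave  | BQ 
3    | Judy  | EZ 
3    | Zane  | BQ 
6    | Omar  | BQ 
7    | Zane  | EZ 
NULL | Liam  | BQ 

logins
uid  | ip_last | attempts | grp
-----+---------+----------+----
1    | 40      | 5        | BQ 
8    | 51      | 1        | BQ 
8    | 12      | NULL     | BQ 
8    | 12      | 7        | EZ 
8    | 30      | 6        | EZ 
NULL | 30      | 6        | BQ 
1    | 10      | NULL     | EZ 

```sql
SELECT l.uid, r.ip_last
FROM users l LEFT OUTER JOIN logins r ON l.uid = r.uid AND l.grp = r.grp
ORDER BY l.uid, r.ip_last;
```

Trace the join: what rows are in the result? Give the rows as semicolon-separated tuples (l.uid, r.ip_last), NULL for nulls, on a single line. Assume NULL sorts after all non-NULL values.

(3, NULL); (3, NULL); (6, NULL); (6, NULL); (7, NULL); (NULL, NULL)

LEFT JOIN keeps every row from `users`; unmatched rows get NULL for `logins`'s columns.
Matching on l.uid = r.uid AND l.grp = r.grp. A NULL in a compared column never satisfies the condition.
Matched pairs: 0; unmatched l rows kept: 6.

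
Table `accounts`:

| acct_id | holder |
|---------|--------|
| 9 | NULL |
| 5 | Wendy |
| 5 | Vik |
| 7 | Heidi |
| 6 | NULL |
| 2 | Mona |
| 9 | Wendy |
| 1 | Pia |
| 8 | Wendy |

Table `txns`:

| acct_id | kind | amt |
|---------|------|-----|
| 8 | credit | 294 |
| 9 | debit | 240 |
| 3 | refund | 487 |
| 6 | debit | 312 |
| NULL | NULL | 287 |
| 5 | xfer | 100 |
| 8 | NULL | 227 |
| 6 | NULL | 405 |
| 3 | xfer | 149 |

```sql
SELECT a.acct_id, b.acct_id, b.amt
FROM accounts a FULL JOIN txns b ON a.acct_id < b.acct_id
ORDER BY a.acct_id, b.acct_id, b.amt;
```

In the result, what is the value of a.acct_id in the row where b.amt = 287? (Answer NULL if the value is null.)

NULL

FULL OUTER JOIN keeps every row from both sides; unmatched rows get NULL for the other side's columns.
Matching on a.acct_id < b.acct_id. A NULL in a compared column never satisfies the condition.
Matched pairs: 33; unmatched a rows kept: 2; unmatched b rows kept: 1.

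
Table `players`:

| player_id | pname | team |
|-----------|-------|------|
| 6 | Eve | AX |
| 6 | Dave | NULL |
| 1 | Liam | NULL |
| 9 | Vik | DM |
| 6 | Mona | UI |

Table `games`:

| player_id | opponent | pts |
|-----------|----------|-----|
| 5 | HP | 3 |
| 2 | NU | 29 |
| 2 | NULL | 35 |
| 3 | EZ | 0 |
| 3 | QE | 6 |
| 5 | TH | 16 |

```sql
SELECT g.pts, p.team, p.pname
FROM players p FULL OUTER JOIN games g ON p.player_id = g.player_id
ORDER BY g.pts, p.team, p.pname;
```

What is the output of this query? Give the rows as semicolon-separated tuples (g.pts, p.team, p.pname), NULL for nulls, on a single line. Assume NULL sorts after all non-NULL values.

(0, NULL, NULL); (3, NULL, NULL); (6, NULL, NULL); (16, NULL, NULL); (29, NULL, NULL); (35, NULL, NULL); (NULL, AX, Eve); (NULL, DM, Vik); (NULL, UI, Mona); (NULL, NULL, Dave); (NULL, NULL, Liam)

FULL OUTER JOIN keeps every row from both sides; unmatched rows get NULL for the other side's columns.
Matching on p.player_id = g.player_id.
Matched pairs: 0; unmatched p rows kept: 5; unmatched g rows kept: 6.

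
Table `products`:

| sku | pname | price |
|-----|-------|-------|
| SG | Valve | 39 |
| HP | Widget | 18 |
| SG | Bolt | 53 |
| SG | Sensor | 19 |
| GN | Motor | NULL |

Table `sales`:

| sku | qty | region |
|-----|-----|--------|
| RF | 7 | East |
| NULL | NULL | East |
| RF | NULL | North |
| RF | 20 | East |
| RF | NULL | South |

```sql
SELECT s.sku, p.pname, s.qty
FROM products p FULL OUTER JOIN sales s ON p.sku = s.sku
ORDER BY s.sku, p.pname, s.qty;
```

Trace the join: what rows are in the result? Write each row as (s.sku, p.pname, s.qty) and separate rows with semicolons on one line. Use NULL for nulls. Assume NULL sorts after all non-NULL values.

FULL OUTER JOIN keeps every row from both sides; unmatched rows get NULL for the other side's columns.
Matching on p.sku = s.sku. A NULL in a compared column never satisfies the condition.
Matched pairs: 0; unmatched p rows kept: 5; unmatched s rows kept: 5.

(RF, NULL, 7); (RF, NULL, 20); (RF, NULL, NULL); (RF, NULL, NULL); (NULL, Bolt, NULL); (NULL, Motor, NULL); (NULL, Sensor, NULL); (NULL, Valve, NULL); (NULL, Widget, NULL); (NULL, NULL, NULL)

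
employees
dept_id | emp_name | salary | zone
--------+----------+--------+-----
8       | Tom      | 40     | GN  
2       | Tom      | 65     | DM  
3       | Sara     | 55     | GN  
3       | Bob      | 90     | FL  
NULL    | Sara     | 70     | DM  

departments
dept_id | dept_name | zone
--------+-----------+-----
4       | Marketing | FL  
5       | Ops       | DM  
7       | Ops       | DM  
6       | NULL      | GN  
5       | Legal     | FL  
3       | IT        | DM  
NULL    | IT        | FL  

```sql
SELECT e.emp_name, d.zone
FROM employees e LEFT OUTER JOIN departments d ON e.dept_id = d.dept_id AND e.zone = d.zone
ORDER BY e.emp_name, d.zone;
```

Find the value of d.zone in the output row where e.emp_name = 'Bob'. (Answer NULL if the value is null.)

LEFT JOIN keeps every row from `employees`; unmatched rows get NULL for `departments`'s columns.
Matching on e.dept_id = d.dept_id AND e.zone = d.zone. A NULL in a compared column never satisfies the condition.
- e[0] dept_id=8, zone=GN → no match; kept with NULLs on the d side.
- e[1] dept_id=2, zone=DM → no match; kept with NULLs on the d side.
- e[2] dept_id=3, zone=GN → no match; kept with NULLs on the d side.
- e[3] dept_id=3, zone=FL → no match; kept with NULLs on the d side.
- e[4] dept_id=NULL, zone=DM → no match; kept with NULLs on the d side.

NULL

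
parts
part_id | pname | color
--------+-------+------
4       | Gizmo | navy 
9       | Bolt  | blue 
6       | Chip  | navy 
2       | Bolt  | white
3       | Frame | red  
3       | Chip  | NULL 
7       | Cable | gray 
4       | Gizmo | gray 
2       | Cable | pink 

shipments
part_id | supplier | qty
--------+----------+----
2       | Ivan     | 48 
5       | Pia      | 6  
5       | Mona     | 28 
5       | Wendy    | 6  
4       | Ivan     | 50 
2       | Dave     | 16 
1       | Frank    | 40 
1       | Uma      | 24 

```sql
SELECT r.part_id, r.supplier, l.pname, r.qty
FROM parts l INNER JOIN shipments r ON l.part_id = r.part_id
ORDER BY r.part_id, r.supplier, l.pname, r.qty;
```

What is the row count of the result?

INNER JOIN keeps only pairs where the ON condition holds.
Matching on l.part_id = r.part_id.
- part_id=4: 1 matching r row(s), so 1 row(s) emitted.
- part_id=9: no matching r row, dropped.
- part_id=6: no matching r row, dropped.
- part_id=2: 2 matching r row(s), so 2 row(s) emitted.
- part_id=3: no matching r row, dropped.
- part_id=3: no matching r row, dropped.
- part_id=7: no matching r row, dropped.
- part_id=4: 1 matching r row(s), so 1 row(s) emitted.
- part_id=2: 2 matching r row(s), so 2 row(s) emitted.
Total: 6 rows.

6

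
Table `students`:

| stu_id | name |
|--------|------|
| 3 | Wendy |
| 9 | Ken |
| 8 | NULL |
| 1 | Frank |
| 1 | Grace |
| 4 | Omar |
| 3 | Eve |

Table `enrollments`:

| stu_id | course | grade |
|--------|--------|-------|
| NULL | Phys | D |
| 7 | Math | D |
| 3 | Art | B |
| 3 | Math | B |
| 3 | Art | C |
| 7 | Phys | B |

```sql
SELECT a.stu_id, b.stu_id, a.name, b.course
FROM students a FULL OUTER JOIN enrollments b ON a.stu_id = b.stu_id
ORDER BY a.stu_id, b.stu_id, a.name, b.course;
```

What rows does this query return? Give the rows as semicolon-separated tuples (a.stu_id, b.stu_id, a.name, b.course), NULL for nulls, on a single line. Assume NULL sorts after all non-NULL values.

(1, NULL, Frank, NULL); (1, NULL, Grace, NULL); (3, 3, Eve, Art); (3, 3, Eve, Art); (3, 3, Eve, Math); (3, 3, Wendy, Art); (3, 3, Wendy, Art); (3, 3, Wendy, Math); (4, NULL, Omar, NULL); (8, NULL, NULL, NULL); (9, NULL, Ken, NULL); (NULL, 7, NULL, Math); (NULL, 7, NULL, Phys); (NULL, NULL, NULL, Phys)

FULL OUTER JOIN keeps every row from both sides; unmatched rows get NULL for the other side's columns.
Matching on a.stu_id = b.stu_id. A NULL in a compared column never satisfies the condition.
- a (stu_id=3) pairs with 3 row(s) of b.
- a (stu_id=9) has no partner → padded with NULL.
- a (stu_id=8) has no partner → padded with NULL.
- a (stu_id=1) has no partner → padded with NULL.
- a (stu_id=1) has no partner → padded with NULL.
- a (stu_id=4) has no partner → padded with NULL.
- a (stu_id=3) pairs with 3 row(s) of b.
- 3 row(s) from b found no a partner → padded with NULL.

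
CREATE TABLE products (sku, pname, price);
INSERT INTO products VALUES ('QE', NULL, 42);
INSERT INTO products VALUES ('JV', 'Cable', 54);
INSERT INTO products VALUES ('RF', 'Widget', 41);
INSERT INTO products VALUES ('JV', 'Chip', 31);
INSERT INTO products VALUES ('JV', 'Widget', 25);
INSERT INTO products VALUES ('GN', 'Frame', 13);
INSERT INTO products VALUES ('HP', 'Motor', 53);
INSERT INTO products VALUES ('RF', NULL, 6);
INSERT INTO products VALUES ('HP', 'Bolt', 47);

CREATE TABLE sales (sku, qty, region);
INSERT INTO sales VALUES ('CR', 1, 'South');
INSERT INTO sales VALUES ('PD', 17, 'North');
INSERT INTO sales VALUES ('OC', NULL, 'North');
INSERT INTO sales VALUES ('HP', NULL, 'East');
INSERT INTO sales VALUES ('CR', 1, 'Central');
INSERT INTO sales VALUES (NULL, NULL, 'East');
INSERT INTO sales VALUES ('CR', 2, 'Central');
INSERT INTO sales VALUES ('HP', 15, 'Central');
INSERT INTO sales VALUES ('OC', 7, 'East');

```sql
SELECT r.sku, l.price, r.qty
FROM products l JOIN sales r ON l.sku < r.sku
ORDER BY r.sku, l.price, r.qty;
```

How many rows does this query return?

INNER JOIN keeps only pairs where the ON condition holds.
Matching on l.sku < r.sku. A NULL in a compared column never satisfies the condition.
Matched pairs: 20.
Total: 20 rows.

20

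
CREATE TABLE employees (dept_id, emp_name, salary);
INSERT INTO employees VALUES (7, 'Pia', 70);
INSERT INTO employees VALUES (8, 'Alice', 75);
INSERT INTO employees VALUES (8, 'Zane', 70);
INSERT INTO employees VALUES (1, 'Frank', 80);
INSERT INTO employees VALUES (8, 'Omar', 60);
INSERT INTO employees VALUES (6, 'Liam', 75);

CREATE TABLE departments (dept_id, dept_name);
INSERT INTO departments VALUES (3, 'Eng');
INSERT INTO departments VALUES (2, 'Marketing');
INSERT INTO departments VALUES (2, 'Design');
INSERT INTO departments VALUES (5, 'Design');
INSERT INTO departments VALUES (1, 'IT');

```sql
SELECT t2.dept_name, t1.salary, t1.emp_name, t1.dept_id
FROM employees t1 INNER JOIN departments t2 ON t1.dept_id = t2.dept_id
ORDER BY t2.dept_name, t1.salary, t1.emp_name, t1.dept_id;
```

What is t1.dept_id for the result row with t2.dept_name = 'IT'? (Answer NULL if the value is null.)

1

INNER JOIN keeps only pairs where the ON condition holds.
Matching on t1.dept_id = t2.dept_id.
Matched pairs: 1.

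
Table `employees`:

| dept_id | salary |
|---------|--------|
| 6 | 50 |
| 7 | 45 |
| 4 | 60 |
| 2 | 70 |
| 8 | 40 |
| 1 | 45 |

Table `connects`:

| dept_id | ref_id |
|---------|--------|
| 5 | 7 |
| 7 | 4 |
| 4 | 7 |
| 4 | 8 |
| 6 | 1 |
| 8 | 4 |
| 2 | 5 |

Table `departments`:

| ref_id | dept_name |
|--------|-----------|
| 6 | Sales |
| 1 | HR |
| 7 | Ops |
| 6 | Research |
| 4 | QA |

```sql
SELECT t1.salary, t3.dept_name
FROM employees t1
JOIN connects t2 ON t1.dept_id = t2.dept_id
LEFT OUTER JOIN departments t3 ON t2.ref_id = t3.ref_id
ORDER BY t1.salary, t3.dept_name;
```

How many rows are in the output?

6

Evaluate left to right. First `employees t1 INNER JOIN connects t2` on dept_id: 6 row(s).
Then LEFT JOIN `departments t3` on ref_id: each of those 6 rows is kept; rows whose t2.ref_id has no match in t3 get NULL for t3's columns.
Result: 6 row(s).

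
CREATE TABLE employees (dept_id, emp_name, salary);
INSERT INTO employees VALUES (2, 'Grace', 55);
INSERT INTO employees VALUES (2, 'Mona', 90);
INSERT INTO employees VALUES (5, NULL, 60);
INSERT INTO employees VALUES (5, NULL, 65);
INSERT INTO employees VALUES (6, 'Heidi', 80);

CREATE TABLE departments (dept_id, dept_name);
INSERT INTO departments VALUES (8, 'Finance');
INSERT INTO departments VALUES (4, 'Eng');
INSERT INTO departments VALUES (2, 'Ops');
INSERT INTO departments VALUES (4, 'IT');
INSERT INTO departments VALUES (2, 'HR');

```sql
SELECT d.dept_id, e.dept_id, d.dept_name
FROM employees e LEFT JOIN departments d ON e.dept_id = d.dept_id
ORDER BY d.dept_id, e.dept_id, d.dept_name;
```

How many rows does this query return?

7

LEFT JOIN keeps every row from `employees`; unmatched rows get NULL for `departments`'s columns.
Matching on e.dept_id = d.dept_id.
- e[0] dept_id=2 → 2 match(es) in d → 2 row(s).
- e[1] dept_id=2 → 2 match(es) in d → 2 row(s).
- e[2] dept_id=5 → no match; kept with NULLs on the d side.
- e[3] dept_id=5 → no match; kept with NULLs on the d side.
- e[4] dept_id=6 → no match; kept with NULLs on the d side.
Total: 4 matched + 3 padded = 7 rows.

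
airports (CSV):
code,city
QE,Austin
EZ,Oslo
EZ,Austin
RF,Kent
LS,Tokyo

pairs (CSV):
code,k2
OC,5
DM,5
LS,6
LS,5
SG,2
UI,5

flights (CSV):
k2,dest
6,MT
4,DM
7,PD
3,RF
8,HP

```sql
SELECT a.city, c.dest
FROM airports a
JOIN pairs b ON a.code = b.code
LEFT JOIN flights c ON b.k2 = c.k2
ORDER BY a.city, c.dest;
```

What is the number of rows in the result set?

Evaluate left to right. First `airports a INNER JOIN pairs b` on code: 2 row(s).
Then LEFT JOIN `flights c` on k2: each of those 2 rows is kept; rows whose b.k2 has no match in c get NULL for c's columns.
Result: 2 row(s).

2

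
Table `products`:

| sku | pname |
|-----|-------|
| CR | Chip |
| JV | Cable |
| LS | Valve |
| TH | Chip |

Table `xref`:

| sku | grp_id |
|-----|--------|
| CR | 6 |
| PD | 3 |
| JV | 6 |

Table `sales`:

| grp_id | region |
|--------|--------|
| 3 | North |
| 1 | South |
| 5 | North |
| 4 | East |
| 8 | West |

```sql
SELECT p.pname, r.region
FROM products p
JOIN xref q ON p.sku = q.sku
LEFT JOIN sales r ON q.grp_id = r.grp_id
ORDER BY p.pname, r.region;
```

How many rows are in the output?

2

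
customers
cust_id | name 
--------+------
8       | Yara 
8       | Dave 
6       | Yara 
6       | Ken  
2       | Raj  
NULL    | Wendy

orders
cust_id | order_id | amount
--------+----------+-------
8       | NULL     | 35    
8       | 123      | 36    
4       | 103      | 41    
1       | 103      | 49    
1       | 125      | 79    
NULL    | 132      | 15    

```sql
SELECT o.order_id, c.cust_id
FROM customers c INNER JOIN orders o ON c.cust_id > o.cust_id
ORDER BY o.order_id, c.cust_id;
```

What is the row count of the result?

14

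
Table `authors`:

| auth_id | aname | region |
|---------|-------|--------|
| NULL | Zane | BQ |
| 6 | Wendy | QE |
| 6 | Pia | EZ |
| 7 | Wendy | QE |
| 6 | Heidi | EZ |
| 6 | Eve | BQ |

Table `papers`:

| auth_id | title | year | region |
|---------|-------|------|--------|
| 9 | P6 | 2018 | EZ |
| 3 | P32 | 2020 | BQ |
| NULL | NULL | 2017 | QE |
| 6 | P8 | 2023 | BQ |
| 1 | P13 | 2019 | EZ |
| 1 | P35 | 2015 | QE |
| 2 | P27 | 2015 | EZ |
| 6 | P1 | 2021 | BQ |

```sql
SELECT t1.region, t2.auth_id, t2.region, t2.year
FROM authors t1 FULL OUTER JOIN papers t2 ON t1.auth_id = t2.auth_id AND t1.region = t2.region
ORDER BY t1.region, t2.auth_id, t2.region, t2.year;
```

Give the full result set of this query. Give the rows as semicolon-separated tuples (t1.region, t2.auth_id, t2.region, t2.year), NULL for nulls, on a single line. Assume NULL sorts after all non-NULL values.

FULL OUTER JOIN keeps every row from both sides; unmatched rows get NULL for the other side's columns.
Matching on t1.auth_id = t2.auth_id AND t1.region = t2.region. A NULL in a compared column never satisfies the condition.
- auth_id=NULL, region=BQ: no t2 row matches, row kept with t2 columns NULL.
- auth_id=6, region=QE: no t2 row matches, row kept with t2 columns NULL.
- auth_id=6, region=EZ: no t2 row matches, row kept with t2 columns NULL.
- auth_id=7, region=QE: no t2 row matches, row kept with t2 columns NULL.
- auth_id=6, region=EZ: no t2 row matches, row kept with t2 columns NULL.
- auth_id=6, region=BQ: 2 matching t2 row(s), so 2 row(s) emitted.
- 6 t2 row(s) had no t1 match → kept, t1 columns NULL.

(BQ, 6, BQ, 2021); (BQ, 6, BQ, 2023); (BQ, NULL, NULL, NULL); (EZ, NULL, NULL, NULL); (EZ, NULL, NULL, NULL); (QE, NULL, NULL, NULL); (QE, NULL, NULL, NULL); (NULL, 1, EZ, 2019); (NULL, 1, QE, 2015); (NULL, 2, EZ, 2015); (NULL, 3, BQ, 2020); (NULL, 9, EZ, 2018); (NULL, NULL, QE, 2017)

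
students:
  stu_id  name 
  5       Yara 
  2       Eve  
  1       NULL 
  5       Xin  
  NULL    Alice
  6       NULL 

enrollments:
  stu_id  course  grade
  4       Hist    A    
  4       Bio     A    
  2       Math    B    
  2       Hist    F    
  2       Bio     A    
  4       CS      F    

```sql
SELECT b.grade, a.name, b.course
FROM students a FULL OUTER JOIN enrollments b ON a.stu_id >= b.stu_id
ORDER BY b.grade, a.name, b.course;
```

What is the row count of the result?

23

FULL OUTER JOIN keeps every row from both sides; unmatched rows get NULL for the other side's columns.
Matching on a.stu_id >= b.stu_id. A NULL in a compared column never satisfies the condition.
- stu_id=5: 6 matching b row(s), so 6 row(s) emitted.
- stu_id=2: 3 matching b row(s), so 3 row(s) emitted.
- stu_id=1: no b row matches, row kept with b columns NULL.
- stu_id=5: 6 matching b row(s), so 6 row(s) emitted.
- stu_id=NULL: no b row matches, row kept with b columns NULL.
- stu_id=6: 6 matching b row(s), so 6 row(s) emitted.
Total: 21 matched + 2 padded = 23 rows.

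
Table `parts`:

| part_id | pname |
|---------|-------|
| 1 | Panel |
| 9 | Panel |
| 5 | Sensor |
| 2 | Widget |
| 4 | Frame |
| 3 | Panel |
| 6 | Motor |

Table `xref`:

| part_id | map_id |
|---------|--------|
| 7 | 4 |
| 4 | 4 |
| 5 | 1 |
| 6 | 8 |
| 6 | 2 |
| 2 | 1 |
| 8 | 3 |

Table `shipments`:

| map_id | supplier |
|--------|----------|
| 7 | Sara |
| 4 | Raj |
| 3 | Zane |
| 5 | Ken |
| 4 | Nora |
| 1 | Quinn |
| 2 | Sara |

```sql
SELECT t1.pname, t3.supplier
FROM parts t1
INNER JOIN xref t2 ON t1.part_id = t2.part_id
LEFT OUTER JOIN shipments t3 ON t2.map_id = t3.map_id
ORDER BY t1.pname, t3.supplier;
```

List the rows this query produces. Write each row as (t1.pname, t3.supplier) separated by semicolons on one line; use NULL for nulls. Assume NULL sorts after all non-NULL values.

Joins associate left-to-right: parts INNER JOIN xref on part_id gives 5 intermediate row(s).
Then LEFT JOIN `shipments t3` on map_id: each of those 5 rows is kept; rows whose t2.map_id has no match in t3 get NULL for t3's columns.

(Frame, Nora); (Frame, Raj); (Motor, Sara); (Motor, NULL); (Sensor, Quinn); (Widget, Quinn)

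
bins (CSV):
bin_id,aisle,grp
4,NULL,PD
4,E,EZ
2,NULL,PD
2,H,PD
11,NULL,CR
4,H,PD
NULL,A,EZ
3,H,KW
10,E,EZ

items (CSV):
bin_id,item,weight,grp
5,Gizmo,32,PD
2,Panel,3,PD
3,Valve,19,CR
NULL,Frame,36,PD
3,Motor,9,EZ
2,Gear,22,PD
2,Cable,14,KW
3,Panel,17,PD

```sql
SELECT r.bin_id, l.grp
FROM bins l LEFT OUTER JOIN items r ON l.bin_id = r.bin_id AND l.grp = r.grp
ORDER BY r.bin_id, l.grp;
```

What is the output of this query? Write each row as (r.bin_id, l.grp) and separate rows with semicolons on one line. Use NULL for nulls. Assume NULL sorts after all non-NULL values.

(2, PD); (2, PD); (2, PD); (2, PD); (NULL, CR); (NULL, EZ); (NULL, EZ); (NULL, EZ); (NULL, KW); (NULL, PD); (NULL, PD)

LEFT JOIN keeps every row from `bins`; unmatched rows get NULL for `items`'s columns.
Matching on l.bin_id = r.bin_id AND l.grp = r.grp. A NULL in a compared column never satisfies the condition.
- l row (bin_id=4, grp=PD): no match → kept, r columns NULL.
- l row (bin_id=4, grp=EZ): no match → kept, r columns NULL.
- l row (bin_id=2, grp=PD): matches 2 r row(s) → 2 output row(s).
- l row (bin_id=2, grp=PD): matches 2 r row(s) → 2 output row(s).
- l row (bin_id=11, grp=CR): no match → kept, r columns NULL.
- l row (bin_id=4, grp=PD): no match → kept, r columns NULL.
- l row (bin_id=NULL, grp=EZ): no match → kept, r columns NULL.
- l row (bin_id=3, grp=KW): no match → kept, r columns NULL.
- l row (bin_id=10, grp=EZ): no match → kept, r columns NULL.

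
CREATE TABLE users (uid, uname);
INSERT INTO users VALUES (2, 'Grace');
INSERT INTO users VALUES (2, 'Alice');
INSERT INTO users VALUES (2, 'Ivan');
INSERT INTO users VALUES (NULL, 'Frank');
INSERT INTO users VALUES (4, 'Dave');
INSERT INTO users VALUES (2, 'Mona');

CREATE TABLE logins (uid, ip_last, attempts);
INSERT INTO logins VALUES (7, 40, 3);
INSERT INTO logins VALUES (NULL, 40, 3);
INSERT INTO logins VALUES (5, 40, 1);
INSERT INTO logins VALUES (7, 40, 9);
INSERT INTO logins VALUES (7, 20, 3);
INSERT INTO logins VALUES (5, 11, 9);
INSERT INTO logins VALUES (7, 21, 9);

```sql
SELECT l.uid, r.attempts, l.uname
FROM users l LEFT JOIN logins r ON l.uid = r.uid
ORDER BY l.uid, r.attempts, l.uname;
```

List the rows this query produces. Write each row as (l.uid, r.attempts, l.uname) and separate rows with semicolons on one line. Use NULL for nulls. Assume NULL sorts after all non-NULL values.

(2, NULL, Alice); (2, NULL, Grace); (2, NULL, Ivan); (2, NULL, Mona); (4, NULL, Dave); (NULL, NULL, Frank)

LEFT JOIN keeps every row from `users`; unmatched rows get NULL for `logins`'s columns.
Matching on l.uid = r.uid. A NULL in a compared column never satisfies the condition.
- l row (uid=2): no match → kept, r columns NULL.
- l row (uid=2): no match → kept, r columns NULL.
- l row (uid=2): no match → kept, r columns NULL.
- l row (uid=NULL): no match → kept, r columns NULL.
- l row (uid=4): no match → kept, r columns NULL.
- l row (uid=2): no match → kept, r columns NULL.
After projecting and ordering:
l.uid | r.attempts | l.uname
2 | NULL | Alice
2 | NULL | Grace
2 | NULL | Ivan
2 | NULL | Mona
4 | NULL | Dave
NULL | NULL | Frank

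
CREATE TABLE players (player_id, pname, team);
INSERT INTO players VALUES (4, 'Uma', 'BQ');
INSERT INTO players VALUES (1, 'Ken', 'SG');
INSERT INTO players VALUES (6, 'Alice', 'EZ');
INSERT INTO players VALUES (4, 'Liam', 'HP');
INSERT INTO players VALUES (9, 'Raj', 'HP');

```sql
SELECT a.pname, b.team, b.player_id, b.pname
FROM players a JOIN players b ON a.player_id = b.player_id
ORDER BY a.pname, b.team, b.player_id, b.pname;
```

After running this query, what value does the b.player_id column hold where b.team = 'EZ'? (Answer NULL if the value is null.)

6

INNER JOIN keeps only pairs where the ON condition holds.
Matching on a.player_id = b.player_id.
Matched pairs: 7.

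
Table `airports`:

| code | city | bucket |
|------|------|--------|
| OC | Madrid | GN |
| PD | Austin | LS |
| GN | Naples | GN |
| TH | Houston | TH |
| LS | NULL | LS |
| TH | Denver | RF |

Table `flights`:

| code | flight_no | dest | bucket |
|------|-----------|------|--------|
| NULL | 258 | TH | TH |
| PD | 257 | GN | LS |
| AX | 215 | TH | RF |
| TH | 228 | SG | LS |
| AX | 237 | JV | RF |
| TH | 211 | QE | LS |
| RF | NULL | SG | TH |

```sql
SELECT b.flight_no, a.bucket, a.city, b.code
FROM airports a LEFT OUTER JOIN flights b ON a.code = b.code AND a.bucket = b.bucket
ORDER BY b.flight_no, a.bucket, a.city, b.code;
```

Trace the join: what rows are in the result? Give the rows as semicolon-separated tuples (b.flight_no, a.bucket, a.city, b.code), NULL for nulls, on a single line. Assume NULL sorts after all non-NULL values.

(257, LS, Austin, PD); (NULL, GN, Madrid, NULL); (NULL, GN, Naples, NULL); (NULL, LS, NULL, NULL); (NULL, RF, Denver, NULL); (NULL, TH, Houston, NULL)

LEFT JOIN keeps every row from `airports`; unmatched rows get NULL for `flights`'s columns.
Matching on a.code = b.code AND a.bucket = b.bucket. A NULL in a compared column never satisfies the condition.
- a row (code=OC, bucket=GN): no match → kept, b columns NULL.
- a row (code=PD, bucket=LS): matches 1 b row(s) → 1 output row(s).
- a row (code=GN, bucket=GN): no match → kept, b columns NULL.
- a row (code=TH, bucket=TH): no match → kept, b columns NULL.
- a row (code=LS, bucket=LS): no match → kept, b columns NULL.
- a row (code=TH, bucket=RF): no match → kept, b columns NULL.
After projecting and ordering:
b.flight_no | a.bucket | a.city | b.code
257 | LS | Austin | PD
NULL | GN | Madrid | NULL
NULL | GN | Naples | NULL
NULL | LS | NULL | NULL
NULL | RF | Denver | NULL
NULL | TH | Houston | NULL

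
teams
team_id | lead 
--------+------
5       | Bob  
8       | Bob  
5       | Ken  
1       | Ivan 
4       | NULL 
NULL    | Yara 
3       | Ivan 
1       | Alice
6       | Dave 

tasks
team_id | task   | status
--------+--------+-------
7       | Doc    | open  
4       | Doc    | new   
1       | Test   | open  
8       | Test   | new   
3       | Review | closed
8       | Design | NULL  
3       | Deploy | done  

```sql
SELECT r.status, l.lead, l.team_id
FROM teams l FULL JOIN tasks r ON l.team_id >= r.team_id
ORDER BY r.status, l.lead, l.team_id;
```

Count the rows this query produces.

29

FULL OUTER JOIN keeps every row from both sides; unmatched rows get NULL for the other side's columns.
Matching on l.team_id >= r.team_id. A NULL in a compared column never satisfies the condition.
- l (team_id=5) pairs with 4 row(s) of r.
- l (team_id=8) pairs with 7 row(s) of r.
- l (team_id=5) pairs with 4 row(s) of r.
- l (team_id=1) pairs with 1 row(s) of r.
- l (team_id=4) pairs with 4 row(s) of r.
- l (team_id=NULL) has no partner → padded with NULL.
- l (team_id=3) pairs with 3 row(s) of r.
- l (team_id=1) pairs with 1 row(s) of r.
- l (team_id=6) pairs with 4 row(s) of r.
Total: 28 matched + 1 padded = 29 rows.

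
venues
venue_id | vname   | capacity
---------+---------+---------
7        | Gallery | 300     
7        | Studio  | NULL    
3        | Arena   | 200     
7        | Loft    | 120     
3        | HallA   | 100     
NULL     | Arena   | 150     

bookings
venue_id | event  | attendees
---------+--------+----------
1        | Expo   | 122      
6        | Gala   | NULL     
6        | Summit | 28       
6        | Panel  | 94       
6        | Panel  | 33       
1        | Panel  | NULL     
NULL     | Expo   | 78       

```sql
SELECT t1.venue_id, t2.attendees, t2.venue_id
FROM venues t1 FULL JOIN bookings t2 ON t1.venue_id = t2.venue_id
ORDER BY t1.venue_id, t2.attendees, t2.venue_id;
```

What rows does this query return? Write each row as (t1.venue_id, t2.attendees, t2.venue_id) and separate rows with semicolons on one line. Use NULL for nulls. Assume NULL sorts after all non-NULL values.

(3, NULL, NULL); (3, NULL, NULL); (7, NULL, NULL); (7, NULL, NULL); (7, NULL, NULL); (NULL, 28, 6); (NULL, 33, 6); (NULL, 78, NULL); (NULL, 94, 6); (NULL, 122, 1); (NULL, NULL, 1); (NULL, NULL, 6); (NULL, NULL, NULL)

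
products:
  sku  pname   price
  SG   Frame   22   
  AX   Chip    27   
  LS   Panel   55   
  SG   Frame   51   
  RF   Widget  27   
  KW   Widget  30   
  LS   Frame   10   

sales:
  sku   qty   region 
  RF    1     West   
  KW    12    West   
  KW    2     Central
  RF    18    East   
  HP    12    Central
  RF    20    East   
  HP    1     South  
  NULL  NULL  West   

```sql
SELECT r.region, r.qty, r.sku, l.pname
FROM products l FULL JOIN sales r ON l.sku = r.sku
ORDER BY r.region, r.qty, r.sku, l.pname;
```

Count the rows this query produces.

13

FULL OUTER JOIN keeps every row from both sides; unmatched rows get NULL for the other side's columns.
Matching on l.sku = r.sku. A NULL in a compared column never satisfies the condition.
- l row (sku=SG): no match → kept, r columns NULL.
- l row (sku=AX): no match → kept, r columns NULL.
- l row (sku=LS): no match → kept, r columns NULL.
- l row (sku=SG): no match → kept, r columns NULL.
- l row (sku=RF): matches 3 r row(s) → 3 output row(s).
- l row (sku=KW): matches 2 r row(s) → 2 output row(s).
- l row (sku=LS): no match → kept, r columns NULL.
- 3 row(s) from r found no l partner → padded with NULL.
Total: 5 matched + 8 padded = 13 rows.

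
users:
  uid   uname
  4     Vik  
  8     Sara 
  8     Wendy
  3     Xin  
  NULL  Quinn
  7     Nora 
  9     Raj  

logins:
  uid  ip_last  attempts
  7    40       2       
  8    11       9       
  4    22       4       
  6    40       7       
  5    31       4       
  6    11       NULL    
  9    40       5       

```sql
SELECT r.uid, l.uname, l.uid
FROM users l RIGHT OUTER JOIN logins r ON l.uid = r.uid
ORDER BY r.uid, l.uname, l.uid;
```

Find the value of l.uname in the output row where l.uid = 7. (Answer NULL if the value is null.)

Nora

RIGHT JOIN keeps every row from `logins`; unmatched rows get NULL for `users`'s columns.
Matching on l.uid = r.uid. A NULL in a compared column never satisfies the condition.
- l[0] uid=4 → 1 match(es) in r → 1 row(s).
- l[1] uid=8 → 1 match(es) in r → 1 row(s).
- l[2] uid=8 → 1 match(es) in r → 1 row(s).
- l[3] uid=3 → no match.
- l[4] uid=NULL → no match.
- l[5] uid=7 → 1 match(es) in r → 1 row(s).
- l[6] uid=9 → 1 match(es) in r → 1 row(s).
- plus 3 unmatched r row(s), each kept with NULL l columns.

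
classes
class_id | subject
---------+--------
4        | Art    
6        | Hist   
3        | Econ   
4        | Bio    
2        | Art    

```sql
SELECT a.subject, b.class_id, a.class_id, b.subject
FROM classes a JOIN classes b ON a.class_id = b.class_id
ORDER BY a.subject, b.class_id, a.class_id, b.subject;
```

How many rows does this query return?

INNER JOIN keeps only pairs where the ON condition holds.
Matching on a.class_id = b.class_id.
Matched pairs: 7.
Total: 7 rows.

7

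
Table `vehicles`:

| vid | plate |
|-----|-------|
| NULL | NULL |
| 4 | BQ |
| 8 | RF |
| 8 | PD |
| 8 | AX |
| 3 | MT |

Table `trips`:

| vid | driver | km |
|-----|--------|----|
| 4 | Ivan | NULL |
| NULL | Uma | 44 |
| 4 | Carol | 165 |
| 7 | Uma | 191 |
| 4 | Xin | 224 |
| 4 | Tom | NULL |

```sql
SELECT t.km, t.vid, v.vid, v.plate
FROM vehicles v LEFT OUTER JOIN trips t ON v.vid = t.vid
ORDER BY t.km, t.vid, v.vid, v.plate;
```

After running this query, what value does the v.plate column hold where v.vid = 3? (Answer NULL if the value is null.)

MT

LEFT JOIN keeps every row from `vehicles`; unmatched rows get NULL for `trips`'s columns.
Matching on v.vid = t.vid. A NULL in a compared column never satisfies the condition.
- v[0] vid=NULL → no match; kept with NULLs on the t side.
- v[1] vid=4 → 4 match(es) in t → 4 row(s).
- v[2] vid=8 → no match; kept with NULLs on the t side.
- v[3] vid=8 → no match; kept with NULLs on the t side.
- v[4] vid=8 → no match; kept with NULLs on the t side.
- v[5] vid=3 → no match; kept with NULLs on the t side.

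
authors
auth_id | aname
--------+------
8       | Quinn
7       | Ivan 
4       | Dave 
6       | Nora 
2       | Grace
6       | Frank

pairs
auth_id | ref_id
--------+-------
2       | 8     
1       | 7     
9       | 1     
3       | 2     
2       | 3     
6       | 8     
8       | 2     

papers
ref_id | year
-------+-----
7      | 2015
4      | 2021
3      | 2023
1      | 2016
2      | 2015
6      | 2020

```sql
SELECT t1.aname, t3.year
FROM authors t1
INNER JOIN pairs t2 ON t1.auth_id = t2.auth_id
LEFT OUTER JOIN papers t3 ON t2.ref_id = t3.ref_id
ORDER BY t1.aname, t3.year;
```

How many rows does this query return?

5

Joins associate left-to-right: authors INNER JOIN pairs on auth_id gives 5 intermediate row(s).
Then LEFT JOIN `papers t3` on ref_id: each of those 5 rows is kept; rows whose t2.ref_id has no match in t3 get NULL for t3's columns.
Result: 5 row(s).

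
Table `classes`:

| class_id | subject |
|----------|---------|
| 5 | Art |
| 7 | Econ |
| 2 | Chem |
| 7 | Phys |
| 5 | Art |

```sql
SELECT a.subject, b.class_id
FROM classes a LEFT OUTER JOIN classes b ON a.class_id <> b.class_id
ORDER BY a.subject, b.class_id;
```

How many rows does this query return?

16

LEFT JOIN keeps every row from `classes a`; unmatched rows get NULL for `classes b`'s columns.
Matching on a.class_id <> b.class_id.
- a (class_id=5) pairs with 3 row(s) of b.
- a (class_id=7) pairs with 3 row(s) of b.
- a (class_id=2) pairs with 4 row(s) of b.
- a (class_id=7) pairs with 3 row(s) of b.
- a (class_id=5) pairs with 3 row(s) of b.
Total: 16 rows.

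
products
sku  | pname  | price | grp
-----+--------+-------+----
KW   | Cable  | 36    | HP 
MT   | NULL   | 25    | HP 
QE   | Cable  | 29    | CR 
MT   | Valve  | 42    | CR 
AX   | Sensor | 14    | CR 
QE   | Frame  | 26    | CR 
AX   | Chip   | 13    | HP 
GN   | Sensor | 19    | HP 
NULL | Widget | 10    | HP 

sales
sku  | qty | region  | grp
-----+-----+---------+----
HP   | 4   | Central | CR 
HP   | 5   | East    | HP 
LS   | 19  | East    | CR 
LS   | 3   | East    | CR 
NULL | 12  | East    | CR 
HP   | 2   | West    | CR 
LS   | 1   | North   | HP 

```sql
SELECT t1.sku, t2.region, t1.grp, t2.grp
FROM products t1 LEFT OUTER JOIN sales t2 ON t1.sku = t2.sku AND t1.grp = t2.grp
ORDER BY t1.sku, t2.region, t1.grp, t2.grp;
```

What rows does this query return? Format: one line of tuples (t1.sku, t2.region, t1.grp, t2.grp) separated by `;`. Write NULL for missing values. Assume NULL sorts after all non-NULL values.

LEFT JOIN keeps every row from `products`; unmatched rows get NULL for `sales`'s columns.
Matching on t1.sku = t2.sku AND t1.grp = t2.grp. A NULL in a compared column never satisfies the condition.
Matched pairs: 0; unmatched t1 rows kept: 9.

(AX, NULL, CR, NULL); (AX, NULL, HP, NULL); (GN, NULL, HP, NULL); (KW, NULL, HP, NULL); (MT, NULL, CR, NULL); (MT, NULL, HP, NULL); (QE, NULL, CR, NULL); (QE, NULL, CR, NULL); (NULL, NULL, HP, NULL)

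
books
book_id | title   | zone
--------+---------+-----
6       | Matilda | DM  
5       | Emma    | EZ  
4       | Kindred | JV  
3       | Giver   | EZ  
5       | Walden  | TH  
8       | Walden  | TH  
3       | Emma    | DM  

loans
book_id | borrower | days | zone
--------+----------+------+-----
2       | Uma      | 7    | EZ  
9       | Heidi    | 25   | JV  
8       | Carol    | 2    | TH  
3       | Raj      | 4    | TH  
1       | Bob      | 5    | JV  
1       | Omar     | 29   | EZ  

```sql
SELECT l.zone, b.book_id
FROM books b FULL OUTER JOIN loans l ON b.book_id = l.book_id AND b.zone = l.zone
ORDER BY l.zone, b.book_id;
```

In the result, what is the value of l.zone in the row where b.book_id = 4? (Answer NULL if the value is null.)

NULL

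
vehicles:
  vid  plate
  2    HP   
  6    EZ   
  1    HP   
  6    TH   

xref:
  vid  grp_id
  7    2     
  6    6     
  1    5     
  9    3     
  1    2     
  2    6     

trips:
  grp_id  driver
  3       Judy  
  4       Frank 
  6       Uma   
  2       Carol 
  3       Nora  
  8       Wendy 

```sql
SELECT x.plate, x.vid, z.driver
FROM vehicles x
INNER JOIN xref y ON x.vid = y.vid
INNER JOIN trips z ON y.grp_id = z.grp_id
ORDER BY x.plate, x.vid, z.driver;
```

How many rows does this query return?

4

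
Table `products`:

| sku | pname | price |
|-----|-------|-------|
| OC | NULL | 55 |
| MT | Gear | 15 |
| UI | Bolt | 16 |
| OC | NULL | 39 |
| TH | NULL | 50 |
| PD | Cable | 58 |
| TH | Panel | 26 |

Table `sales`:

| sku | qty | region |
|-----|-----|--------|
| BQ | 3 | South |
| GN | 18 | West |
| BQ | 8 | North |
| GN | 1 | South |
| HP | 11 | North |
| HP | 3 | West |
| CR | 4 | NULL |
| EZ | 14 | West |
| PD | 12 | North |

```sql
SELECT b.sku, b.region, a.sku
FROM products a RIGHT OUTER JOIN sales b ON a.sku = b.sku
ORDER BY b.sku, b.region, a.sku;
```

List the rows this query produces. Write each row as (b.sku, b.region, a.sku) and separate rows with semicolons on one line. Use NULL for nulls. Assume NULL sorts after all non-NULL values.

RIGHT JOIN keeps every row from `sales`; unmatched rows get NULL for `products`'s columns.
Matching on a.sku = b.sku.
- a row (sku=OC): no match.
- a row (sku=MT): no match.
- a row (sku=UI): no match.
- a row (sku=OC): no match.
- a row (sku=TH): no match.
- a row (sku=PD): matches 1 b row(s) → 1 output row(s).
- a row (sku=TH): no match.
- 8 b row(s) had no a match → kept, a columns NULL.
After projecting and ordering:
b.sku | b.region | a.sku
BQ | North | NULL
BQ | South | NULL
CR | NULL | NULL
EZ | West | NULL
GN | South | NULL
GN | West | NULL
HP | North | NULL
HP | West | NULL
PD | North | PD

(BQ, North, NULL); (BQ, South, NULL); (CR, NULL, NULL); (EZ, West, NULL); (GN, South, NULL); (GN, West, NULL); (HP, North, NULL); (HP, West, NULL); (PD, North, PD)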